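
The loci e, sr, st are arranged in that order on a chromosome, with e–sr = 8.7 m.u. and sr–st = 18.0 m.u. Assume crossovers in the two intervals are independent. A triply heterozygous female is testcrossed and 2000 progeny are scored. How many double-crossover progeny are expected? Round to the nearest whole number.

31

Map distances give recombination frequencies of 0.087 and 0.180 for the two intervals.
With no interference, expected double-crossover frequency = 0.087 × 0.180 = 0.01566.
Expected number = 0.01566 × 2000 = 31.32 ≈ 31.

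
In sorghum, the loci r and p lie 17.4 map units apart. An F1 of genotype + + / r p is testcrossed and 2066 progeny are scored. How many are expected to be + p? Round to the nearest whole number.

180

A map distance of 17.4 map units corresponds to a recombination frequency of 0.174.
The F1 is + + / r p, so + p is a recombinant gamete class with expected frequency r/2 = 0.174/2 = 0.0870.
Expected number = 0.0870 × 2066 = 179.74 ≈ 180.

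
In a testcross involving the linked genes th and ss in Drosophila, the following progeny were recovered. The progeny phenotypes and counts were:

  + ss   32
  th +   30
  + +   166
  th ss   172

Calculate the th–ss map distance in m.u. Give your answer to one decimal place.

15.5 m.u.

The two most frequent classes, + + (166) and th ss (172), are the parental types, so the F1 was + + / th ss.
The recombinant classes are + ss and th +: 32 + 30 = 62.
Recombination frequency = 62/400 = 0.1550 ≈ 15.5%, i.e. 15.5 m.u.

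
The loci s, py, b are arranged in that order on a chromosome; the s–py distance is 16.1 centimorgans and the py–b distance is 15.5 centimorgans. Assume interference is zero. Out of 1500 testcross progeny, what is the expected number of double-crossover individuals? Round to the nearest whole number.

37

Map distances give recombination frequencies of 0.161 and 0.155 for the two intervals.
With no interference, expected double-crossover frequency = 0.161 × 0.155 = 0.02496.
Expected number = 0.02496 × 1500 = 37.43 ≈ 37.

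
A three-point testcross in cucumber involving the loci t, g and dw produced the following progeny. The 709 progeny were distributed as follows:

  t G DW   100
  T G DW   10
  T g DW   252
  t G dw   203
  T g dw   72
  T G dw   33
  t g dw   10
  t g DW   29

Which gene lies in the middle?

g

The two most frequent reciprocal classes, t G dw and T g DW, are the parental types, so the F1 was t G dw / T g DW.
The two rarest classes, t g dw and T G DW, are the double crossovers. Comparing them with the parentals, only the g allele has switched, so g is the middle locus and the order is t – g – dw.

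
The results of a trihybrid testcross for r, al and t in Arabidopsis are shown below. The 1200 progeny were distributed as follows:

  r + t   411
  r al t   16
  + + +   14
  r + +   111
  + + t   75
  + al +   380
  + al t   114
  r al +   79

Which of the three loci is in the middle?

The two most frequent reciprocal classes, r + t and + al +, are the parental types, so the F1 was r + t / + al +.
The two rarest classes, r al t and + + +, are the double crossovers. Comparing them with the parentals, only the al allele has switched, so al is the middle locus and the order is t – al – r.

al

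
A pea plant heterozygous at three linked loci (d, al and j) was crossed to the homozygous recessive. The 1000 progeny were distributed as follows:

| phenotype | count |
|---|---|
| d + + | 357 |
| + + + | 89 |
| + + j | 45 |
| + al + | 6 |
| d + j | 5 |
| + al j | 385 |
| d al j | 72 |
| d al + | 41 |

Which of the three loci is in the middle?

The two most frequent reciprocal classes, + al j and d + +, are the parental types, so the F1 was + al j / d + +.
The two rarest classes, + al + and d + j, are the double crossovers. Comparing them with the parentals, only the j allele has switched, so j is the middle locus and the order is al – j – d.

j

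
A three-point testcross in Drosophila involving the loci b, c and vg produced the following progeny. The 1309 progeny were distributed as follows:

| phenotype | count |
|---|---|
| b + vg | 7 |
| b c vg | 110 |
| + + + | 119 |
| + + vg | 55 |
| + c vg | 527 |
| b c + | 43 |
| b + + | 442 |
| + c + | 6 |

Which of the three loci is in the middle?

The two most frequent reciprocal classes, + c vg and b + +, are the parental types, so the F1 was + c vg / b + +.
The two rarest classes, + c + and b + vg, are the double crossovers. Comparing them with the parentals, only the vg allele has switched, so vg is the middle locus and the order is b – vg – c.

vg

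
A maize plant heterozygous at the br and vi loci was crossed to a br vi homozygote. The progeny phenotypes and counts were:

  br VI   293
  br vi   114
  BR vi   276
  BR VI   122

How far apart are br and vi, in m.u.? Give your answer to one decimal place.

29.3 m.u.

The two most frequent classes, BR vi (276) and br VI (293), are the parental types, so the F1 was BR vi / br VI.
The recombinant classes are BR VI and br vi: 122 + 114 = 236.
Recombination frequency = 236/805 = 0.2932 ≈ 29.3%, i.e. 29.3 m.u.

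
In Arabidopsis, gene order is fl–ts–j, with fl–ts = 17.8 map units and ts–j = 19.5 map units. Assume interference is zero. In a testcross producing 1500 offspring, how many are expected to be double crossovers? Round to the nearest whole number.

Map distances give recombination frequencies of 0.178 and 0.195 for the two intervals.
With no interference, expected double-crossover frequency = 0.178 × 0.195 = 0.03471.
Expected number = 0.03471 × 1500 = 52.07 ≈ 52.

52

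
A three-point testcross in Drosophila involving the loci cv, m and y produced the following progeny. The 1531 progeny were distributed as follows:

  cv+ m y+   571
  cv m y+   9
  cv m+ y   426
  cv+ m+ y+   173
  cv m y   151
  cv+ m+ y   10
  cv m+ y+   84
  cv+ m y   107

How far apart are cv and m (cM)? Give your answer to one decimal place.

22.4 cM

The two most frequent reciprocal classes, cv+ m y+ and cv m+ y, are the parental types, so the F1 was cv+ m y+ / cv m+ y.
The two rarest classes, cv m y+ and cv+ m+ y, are the double crossovers. Comparing them with the parentals, only the cv allele has switched, so cv is the middle locus and the order is m – cv – y.
Crossovers in the m–cv interval produce the single-crossover classes cv+ m+ y+ and cv m y (173 + 151 = 324) plus the double crossovers (19).
RF(m–cv) = (324 + 19) / 1531 = 343/1531 = 0.2240 → 22.4 cM.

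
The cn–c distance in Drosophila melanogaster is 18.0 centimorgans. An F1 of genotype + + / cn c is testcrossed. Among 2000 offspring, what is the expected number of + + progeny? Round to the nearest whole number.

820

A map distance of 18.0 centimorgans corresponds to a recombination frequency of 0.180.
The F1 is + + / cn c, so + + is a parental gamete class with expected frequency (1 − r)/2 = 0.820/2 = 0.4100.
Expected number = 0.4100 × 2000 = 820.00 ≈ 820.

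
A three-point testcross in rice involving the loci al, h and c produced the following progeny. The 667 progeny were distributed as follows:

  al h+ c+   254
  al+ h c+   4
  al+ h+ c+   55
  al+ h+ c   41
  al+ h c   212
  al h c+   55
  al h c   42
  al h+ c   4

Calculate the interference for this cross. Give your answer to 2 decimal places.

0.51

The two most frequent reciprocal classes, al h+ c+ and al+ h c, are the parental types, so the F1 was al h+ c+ / al+ h c.
The two rarest classes, al h+ c and al+ h c+, are the double crossovers. Comparing them with the parentals, only the c allele has switched, so c is the middle locus and the order is h – c – al.
h–c: (96 + 8)/667 = 0.1559; c–al: (97 + 8)/667 = 0.1574.
Expected DCO frequency = 0.1559 × 0.1574 ≈ 0.02454; observed = 8/667 ≈ 0.01199.
Coefficient of coincidence = 0.01199/0.02454 ≈ 0.49; interference = 1 − 0.49 = 0.51.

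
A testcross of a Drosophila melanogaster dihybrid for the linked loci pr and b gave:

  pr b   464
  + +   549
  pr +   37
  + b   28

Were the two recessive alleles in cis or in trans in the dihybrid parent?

The two most frequent classes are + + (549) and pr b (464); these are the parental (non-recombinant) types.
So the F1 carried + + on one chromosome and pr b on the other — the recessive alleles are on the same chromosome (cis / coupling).

cis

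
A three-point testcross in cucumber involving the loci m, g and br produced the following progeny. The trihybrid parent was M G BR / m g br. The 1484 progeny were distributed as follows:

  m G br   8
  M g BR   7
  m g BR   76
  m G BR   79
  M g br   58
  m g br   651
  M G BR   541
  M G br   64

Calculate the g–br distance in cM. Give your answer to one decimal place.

10.4 cM

The two rarest classes, M g BR and m G br, are the double crossovers. Comparing them with the parentals, only the g allele has switched, so g is the middle locus and the order is br – g – m.
Crossovers in the br–g interval produce the single-crossover classes M G br and m g BR (64 + 76 = 140) plus the double crossovers (15).
RF(br–g) = (140 + 15) / 1484 = 155/1484 = 0.1044 → 10.4 cM.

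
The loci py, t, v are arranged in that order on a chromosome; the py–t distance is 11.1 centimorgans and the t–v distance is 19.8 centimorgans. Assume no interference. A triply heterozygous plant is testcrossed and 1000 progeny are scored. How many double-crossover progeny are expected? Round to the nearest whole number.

Map distances give recombination frequencies of 0.111 and 0.198 for the two intervals.
With no interference, expected double-crossover frequency = 0.111 × 0.198 = 0.02198.
Expected number = 0.02198 × 1000 = 21.98 ≈ 22.

22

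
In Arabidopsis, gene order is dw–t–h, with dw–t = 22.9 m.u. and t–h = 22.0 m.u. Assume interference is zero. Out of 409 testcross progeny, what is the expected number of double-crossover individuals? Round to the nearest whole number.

Map distances give recombination frequencies of 0.229 and 0.220 for the two intervals.
With no interference, expected double-crossover frequency = 0.229 × 0.220 = 0.05038.
Expected number = 0.05038 × 409 = 20.61 ≈ 21.

21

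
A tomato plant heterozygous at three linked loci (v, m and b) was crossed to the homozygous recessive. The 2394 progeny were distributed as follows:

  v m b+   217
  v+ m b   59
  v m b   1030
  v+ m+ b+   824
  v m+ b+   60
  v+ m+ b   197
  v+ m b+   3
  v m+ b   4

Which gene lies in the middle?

The two most frequent reciprocal classes, v m b and v+ m+ b+, are the parental types, so the F1 was v m b / v+ m+ b+.
The two rarest classes, v m+ b and v+ m b+, are the double crossovers. Comparing them with the parentals, only the m allele has switched, so m is the middle locus and the order is v – m – b.

m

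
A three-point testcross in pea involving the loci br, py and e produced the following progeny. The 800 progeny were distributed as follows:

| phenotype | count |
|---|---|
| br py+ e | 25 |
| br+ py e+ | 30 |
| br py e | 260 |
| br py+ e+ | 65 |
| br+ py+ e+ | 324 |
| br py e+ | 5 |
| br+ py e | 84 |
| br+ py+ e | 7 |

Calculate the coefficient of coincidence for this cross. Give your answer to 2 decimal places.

0.89

The two most frequent reciprocal classes, br py e and br+ py+ e+, are the parental types, so the F1 was br py e / br+ py+ e+.
The two rarest classes, br py e+ and br+ py+ e, are the double crossovers. Comparing them with the parentals, only the e allele has switched, so e is the middle locus and the order is br – e – py.
br–e: (149 + 12)/800 = 0.2013; e–py: (55 + 12)/800 = 0.0838.
Expected DCO frequency = 0.2013 × 0.0838 ≈ 0.01687; observed = 12/800 ≈ 0.01500.
Coefficient of coincidence = 0.01500/0.01687 ≈ 0.89.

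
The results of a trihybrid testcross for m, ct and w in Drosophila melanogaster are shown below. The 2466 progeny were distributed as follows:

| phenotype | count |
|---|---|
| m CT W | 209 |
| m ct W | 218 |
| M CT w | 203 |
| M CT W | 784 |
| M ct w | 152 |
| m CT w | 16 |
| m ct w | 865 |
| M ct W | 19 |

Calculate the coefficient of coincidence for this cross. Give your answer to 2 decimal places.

The two most frequent reciprocal classes, M CT W and m ct w, are the parental types, so the F1 was M CT W / m ct w.
The two rarest classes, M ct W and m CT w, are the double crossovers. Comparing them with the parentals, only the ct allele has switched, so ct is the middle locus and the order is w – ct – m.
w–ct: (421 + 35)/2466 = 0.1849; ct–m: (361 + 35)/2466 = 0.1606.
Expected DCO frequency = 0.1849 × 0.1606 ≈ 0.02969; observed = 35/2466 ≈ 0.01419.
Coefficient of coincidence = 0.01419/0.02969 ≈ 0.48.

0.48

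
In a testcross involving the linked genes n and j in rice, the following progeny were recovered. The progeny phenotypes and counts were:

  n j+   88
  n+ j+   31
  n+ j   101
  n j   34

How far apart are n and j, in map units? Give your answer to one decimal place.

25.6 map units

The two most frequent classes, n+ j (101) and n j+ (88), are the parental types, so the F1 was n+ j / n j+.
The recombinant classes are n+ j+ and n j: 31 + 34 = 65.
Recombination frequency = 65/254 = 0.2559 ≈ 25.6%, i.e. 25.6 map units.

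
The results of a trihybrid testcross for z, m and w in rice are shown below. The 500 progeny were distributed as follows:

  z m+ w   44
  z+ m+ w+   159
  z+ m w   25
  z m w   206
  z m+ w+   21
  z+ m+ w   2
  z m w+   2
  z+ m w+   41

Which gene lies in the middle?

The two most frequent reciprocal classes, z m w and z+ m+ w+, are the parental types, so the F1 was z m w / z+ m+ w+.
The two rarest classes, z m w+ and z+ m+ w, are the double crossovers. Comparing them with the parentals, only the w allele has switched, so w is the middle locus and the order is z – w – m.

w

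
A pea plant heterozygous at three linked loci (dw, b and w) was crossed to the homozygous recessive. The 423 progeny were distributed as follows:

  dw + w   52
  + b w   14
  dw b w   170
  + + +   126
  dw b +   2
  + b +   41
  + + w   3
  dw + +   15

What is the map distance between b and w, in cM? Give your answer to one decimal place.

23.2 cM

The two most frequent reciprocal classes, + + + and dw b w, are the parental types, so the F1 was + + + / dw b w.
The two rarest classes, + + w and dw b +, are the double crossovers. Comparing them with the parentals, only the w allele has switched, so w is the middle locus and the order is dw – w – b.
Crossovers in the w–b interval produce the single-crossover classes + b + and dw + w (41 + 52 = 93) plus the double crossovers (5).
RF(w–b) = (93 + 5) / 423 = 98/423 = 0.2317 → 23.2 cM.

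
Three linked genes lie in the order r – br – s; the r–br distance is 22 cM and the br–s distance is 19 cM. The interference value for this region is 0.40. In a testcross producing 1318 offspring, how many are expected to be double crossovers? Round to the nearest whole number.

Map distances give recombination frequencies of 0.220 and 0.190 for the two intervals.
With interference 0.40 (so coincidence = 0.60), expected double-crossover frequency = 0.220 × 0.190 × 0.60 = 0.02508.
Expected number = 0.02508 × 1318 = 33.06 ≈ 33.

33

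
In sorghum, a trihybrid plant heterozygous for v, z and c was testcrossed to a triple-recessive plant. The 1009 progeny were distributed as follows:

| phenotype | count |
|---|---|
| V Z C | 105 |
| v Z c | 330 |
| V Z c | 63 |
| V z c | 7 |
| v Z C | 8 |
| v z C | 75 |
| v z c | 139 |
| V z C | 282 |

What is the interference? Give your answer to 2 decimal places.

The two most frequent reciprocal classes, v Z c and V z C, are the parental types, so the F1 was v Z c / V z C.
The two rarest classes, v Z C and V z c, are the double crossovers. Comparing them with the parentals, only the c allele has switched, so c is the middle locus and the order is v – c – z.
v–c: (138 + 15)/1009 = 0.1516; c–z: (244 + 15)/1009 = 0.2567.
Expected DCO frequency = 0.1516 × 0.2567 ≈ 0.03892; observed = 15/1009 ≈ 0.01487.
Coefficient of coincidence = 0.01487/0.03892 ≈ 0.38; interference = 1 − 0.38 = 0.62.

0.62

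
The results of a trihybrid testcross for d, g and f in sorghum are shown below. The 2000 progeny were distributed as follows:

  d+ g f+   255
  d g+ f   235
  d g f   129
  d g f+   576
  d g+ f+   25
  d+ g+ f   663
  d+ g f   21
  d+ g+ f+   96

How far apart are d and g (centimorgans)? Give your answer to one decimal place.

26.8 centimorgans

The two most frequent reciprocal classes, d+ g+ f and d g f+, are the parental types, so the F1 was d+ g+ f / d g f+.
The two rarest classes, d+ g f and d g+ f+, are the double crossovers. Comparing them with the parentals, only the g allele has switched, so g is the middle locus and the order is f – g – d.
Crossovers in the g–d interval produce the single-crossover classes d g+ f and d+ g f+ (235 + 255 = 490) plus the double crossovers (46).
RF(g–d) = (490 + 46) / 2000 = 536/2000 = 0.2680 → 26.8 centimorgans.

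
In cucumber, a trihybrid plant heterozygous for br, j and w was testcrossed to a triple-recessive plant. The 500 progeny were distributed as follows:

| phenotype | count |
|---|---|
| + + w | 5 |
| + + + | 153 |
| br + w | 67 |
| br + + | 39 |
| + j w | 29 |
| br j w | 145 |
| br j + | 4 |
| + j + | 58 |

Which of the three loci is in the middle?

The two most frequent reciprocal classes, + + + and br j w, are the parental types, so the F1 was + + + / br j w.
The two rarest classes, + + w and br j +, are the double crossovers. Comparing them with the parentals, only the w allele has switched, so w is the middle locus and the order is br – w – j.

w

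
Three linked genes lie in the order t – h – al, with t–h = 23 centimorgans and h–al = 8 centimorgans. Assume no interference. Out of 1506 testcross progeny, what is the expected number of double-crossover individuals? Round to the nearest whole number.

Map distances give recombination frequencies of 0.230 and 0.080 for the two intervals.
With no interference, expected double-crossover frequency = 0.230 × 0.080 = 0.01840.
Expected number = 0.01840 × 1506 = 27.71 ≈ 28.

28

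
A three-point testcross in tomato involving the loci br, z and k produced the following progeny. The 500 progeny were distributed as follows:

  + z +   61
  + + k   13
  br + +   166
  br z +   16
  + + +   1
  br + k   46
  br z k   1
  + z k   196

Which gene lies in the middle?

The two most frequent reciprocal classes, + z k and br + +, are the parental types, so the F1 was + z k / br + +.
The two rarest classes, br z k and + + +, are the double crossovers. Comparing them with the parentals, only the br allele has switched, so br is the middle locus and the order is z – br – k.

br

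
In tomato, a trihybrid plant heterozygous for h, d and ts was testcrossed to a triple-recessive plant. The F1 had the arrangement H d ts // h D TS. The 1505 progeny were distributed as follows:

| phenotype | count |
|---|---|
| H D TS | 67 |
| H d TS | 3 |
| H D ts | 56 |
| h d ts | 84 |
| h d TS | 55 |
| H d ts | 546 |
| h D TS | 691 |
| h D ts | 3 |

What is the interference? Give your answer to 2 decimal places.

The two rarest classes, H d TS and h D ts, are the double crossovers. Comparing them with the parentals, only the ts allele has switched, so ts is the middle locus and the order is d – ts – h.
d–ts: (111 + 6)/1505 = 0.0777; ts–h: (151 + 6)/1505 = 0.1043.
Expected DCO frequency = 0.0777 × 0.1043 ≈ 0.00810; observed = 6/1505 ≈ 0.00399.
Coefficient of coincidence = 0.00399/0.00810 ≈ 0.49; interference = 1 − 0.49 = 0.51.

0.51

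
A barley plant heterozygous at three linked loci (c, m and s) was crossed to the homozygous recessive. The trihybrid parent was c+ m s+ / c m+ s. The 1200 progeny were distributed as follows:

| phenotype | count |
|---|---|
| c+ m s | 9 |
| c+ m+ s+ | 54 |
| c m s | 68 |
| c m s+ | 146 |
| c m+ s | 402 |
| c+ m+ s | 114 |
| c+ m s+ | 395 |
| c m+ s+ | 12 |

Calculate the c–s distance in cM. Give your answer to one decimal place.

The two rarest classes, c+ m s and c m+ s+, are the double crossovers. Comparing them with the parentals, only the s allele has switched, so s is the middle locus and the order is m – s – c.
Crossovers in the s–c interval produce the single-crossover classes c m s+ and c+ m+ s (146 + 114 = 260) plus the double crossovers (21).
RF(s–c) = (260 + 21) / 1200 = 281/1200 = 0.2342 → 23.4 cM.

23.4 cM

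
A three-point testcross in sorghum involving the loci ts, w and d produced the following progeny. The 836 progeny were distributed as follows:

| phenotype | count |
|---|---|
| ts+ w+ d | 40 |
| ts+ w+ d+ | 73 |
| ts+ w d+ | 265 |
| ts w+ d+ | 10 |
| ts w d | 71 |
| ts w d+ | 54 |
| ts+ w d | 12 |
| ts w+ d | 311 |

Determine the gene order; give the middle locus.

The two most frequent reciprocal classes, ts w+ d and ts+ w d+, are the parental types, so the F1 was ts w+ d / ts+ w d+.
The two rarest classes, ts w+ d+ and ts+ w d, are the double crossovers. Comparing them with the parentals, only the d allele has switched, so d is the middle locus and the order is w – d – ts.

d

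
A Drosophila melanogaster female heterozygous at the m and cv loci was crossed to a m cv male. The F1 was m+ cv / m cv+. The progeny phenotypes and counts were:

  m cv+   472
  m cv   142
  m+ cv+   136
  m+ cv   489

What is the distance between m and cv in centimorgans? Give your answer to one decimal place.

22.4 centimorgans

The recombinant classes are m+ cv+ and m cv: 136 + 142 = 278.
Recombination frequency = 278/1239 = 0.2244 ≈ 22.4%, i.e. 22.4 centimorgans.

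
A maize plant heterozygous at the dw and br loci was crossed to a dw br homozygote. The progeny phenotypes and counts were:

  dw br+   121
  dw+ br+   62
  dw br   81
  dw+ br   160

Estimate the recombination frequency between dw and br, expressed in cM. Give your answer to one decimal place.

33.7 cM

The two most frequent classes, dw+ br (160) and dw br+ (121), are the parental types, so the F1 was dw+ br / dw br+.
The recombinant classes are dw+ br+ and dw br: 62 + 81 = 143.
Recombination frequency = 143/424 = 0.3373 ≈ 33.7%, i.e. 33.7 cM.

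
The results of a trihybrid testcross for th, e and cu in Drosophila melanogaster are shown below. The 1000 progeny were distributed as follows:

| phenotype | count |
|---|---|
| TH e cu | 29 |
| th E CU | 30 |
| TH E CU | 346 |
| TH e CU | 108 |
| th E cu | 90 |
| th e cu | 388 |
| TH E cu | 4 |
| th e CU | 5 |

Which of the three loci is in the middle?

cu

The two most frequent reciprocal classes, th e cu and TH E CU, are the parental types, so the F1 was th e cu / TH E CU.
The two rarest classes, th e CU and TH E cu, are the double crossovers. Comparing them with the parentals, only the cu allele has switched, so cu is the middle locus and the order is e – cu – th.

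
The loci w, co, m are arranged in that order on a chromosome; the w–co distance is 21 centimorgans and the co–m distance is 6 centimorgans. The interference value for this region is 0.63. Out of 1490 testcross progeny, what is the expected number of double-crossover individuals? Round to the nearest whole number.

Map distances give recombination frequencies of 0.210 and 0.060 for the two intervals.
With interference 0.63 (so coincidence = 0.37), expected double-crossover frequency = 0.210 × 0.060 × 0.37 = 0.00466.
Expected number = 0.00466 × 1490 = 6.95 ≈ 7.

7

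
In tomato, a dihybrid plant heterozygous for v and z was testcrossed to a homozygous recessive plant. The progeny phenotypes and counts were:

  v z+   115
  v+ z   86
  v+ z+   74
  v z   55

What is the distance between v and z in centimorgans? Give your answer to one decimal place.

39.1 centimorgans

The two most frequent classes, v+ z (86) and v z+ (115), are the parental types, so the F1 was v+ z / v z+.
The recombinant classes are v+ z+ and v z: 74 + 55 = 129.
Recombination frequency = 129/330 = 0.3909 ≈ 39.1%, i.e. 39.1 centimorgans.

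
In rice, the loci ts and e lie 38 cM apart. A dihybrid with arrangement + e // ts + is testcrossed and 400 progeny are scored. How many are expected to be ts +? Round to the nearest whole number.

124

A map distance of 38 cM corresponds to a recombination frequency of 0.380.
The F1 is + e / ts +, so ts + is a parental gamete class with expected frequency (1 − r)/2 = 0.620/2 = 0.3100.
Expected number = 0.3100 × 400 = 124.00 ≈ 124.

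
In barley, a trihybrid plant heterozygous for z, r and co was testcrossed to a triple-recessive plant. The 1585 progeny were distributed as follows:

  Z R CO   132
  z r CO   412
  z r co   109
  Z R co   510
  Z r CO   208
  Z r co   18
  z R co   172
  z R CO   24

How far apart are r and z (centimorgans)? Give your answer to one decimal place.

The two most frequent reciprocal classes, z r CO and Z R co, are the parental types, so the F1 was z r CO / Z R co.
The two rarest classes, z R CO and Z r co, are the double crossovers. Comparing them with the parentals, only the r allele has switched, so r is the middle locus and the order is z – r – co.
Crossovers in the z–r interval produce the single-crossover classes Z r CO and z R co (208 + 172 = 380) plus the double crossovers (42).
RF(z–r) = (380 + 42) / 1585 = 422/1585 = 0.2662 → 26.6 centimorgans.

26.6 centimorgans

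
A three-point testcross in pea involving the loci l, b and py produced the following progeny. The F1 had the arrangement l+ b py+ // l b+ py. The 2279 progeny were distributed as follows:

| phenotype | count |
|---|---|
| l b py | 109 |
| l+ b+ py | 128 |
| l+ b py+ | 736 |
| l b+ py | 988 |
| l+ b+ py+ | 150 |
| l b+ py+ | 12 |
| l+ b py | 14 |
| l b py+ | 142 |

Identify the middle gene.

The two rarest classes, l+ b py and l b+ py+, are the double crossovers. Comparing them with the parentals, only the py allele has switched, so py is the middle locus and the order is l – py – b.

py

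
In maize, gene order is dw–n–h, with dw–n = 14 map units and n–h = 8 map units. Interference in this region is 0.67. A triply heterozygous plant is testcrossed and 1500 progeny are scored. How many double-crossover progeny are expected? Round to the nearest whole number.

6

Map distances give recombination frequencies of 0.140 and 0.080 for the two intervals.
With interference 0.67 (so coincidence = 0.33), expected double-crossover frequency = 0.140 × 0.080 × 0.33 = 0.00370.
Expected number = 0.00370 × 1500 = 5.54 ≈ 6.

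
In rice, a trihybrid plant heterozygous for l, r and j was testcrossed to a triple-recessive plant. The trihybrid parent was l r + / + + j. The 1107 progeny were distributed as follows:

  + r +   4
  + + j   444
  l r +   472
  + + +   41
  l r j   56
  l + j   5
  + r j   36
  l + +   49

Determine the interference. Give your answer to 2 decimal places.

0.00

The two rarest classes, + r + and l + j, are the double crossovers. Comparing them with the parentals, only the l allele has switched, so l is the middle locus and the order is j – l – r.
j–l: (97 + 9)/1107 = 0.0958; l–r: (85 + 9)/1107 = 0.0849.
Expected DCO frequency = 0.0958 × 0.0849 ≈ 0.00813; observed = 9/1107 ≈ 0.00813.
Coefficient of coincidence = 0.00813/0.00813 ≈ 1.00; interference = 1 − 1.00 = 0.00.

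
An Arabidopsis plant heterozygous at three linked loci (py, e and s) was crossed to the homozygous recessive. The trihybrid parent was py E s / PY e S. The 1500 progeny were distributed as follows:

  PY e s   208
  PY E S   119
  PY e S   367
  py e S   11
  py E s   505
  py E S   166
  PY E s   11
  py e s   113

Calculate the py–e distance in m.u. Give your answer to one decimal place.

The two rarest classes, PY E s and py e S, are the double crossovers. Comparing them with the parentals, only the py allele has switched, so py is the middle locus and the order is e – py – s.
Crossovers in the e–py interval produce the single-crossover classes py e s and PY E S (113 + 119 = 232) plus the double crossovers (22).
RF(e–py) = (232 + 22) / 1500 = 254/1500 = 0.1693 → 16.9 m.u.

16.9 m.u.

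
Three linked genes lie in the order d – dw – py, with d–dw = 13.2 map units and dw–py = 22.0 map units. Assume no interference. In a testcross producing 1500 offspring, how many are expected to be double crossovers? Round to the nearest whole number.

Map distances give recombination frequencies of 0.132 and 0.220 for the two intervals.
With no interference, expected double-crossover frequency = 0.132 × 0.220 = 0.02904.
Expected number = 0.02904 × 1500 = 43.56 ≈ 44.

44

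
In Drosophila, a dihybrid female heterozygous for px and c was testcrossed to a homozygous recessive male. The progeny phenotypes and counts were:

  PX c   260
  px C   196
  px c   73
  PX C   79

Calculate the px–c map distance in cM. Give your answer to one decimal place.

25.0 cM

The two most frequent classes, PX c (260) and px C (196), are the parental types, so the F1 was PX c / px C.
The recombinant classes are PX C and px c: 79 + 73 = 152.
Recombination frequency = 152/608 = 0.2500 ≈ 25.0%, i.e. 25.0 cM.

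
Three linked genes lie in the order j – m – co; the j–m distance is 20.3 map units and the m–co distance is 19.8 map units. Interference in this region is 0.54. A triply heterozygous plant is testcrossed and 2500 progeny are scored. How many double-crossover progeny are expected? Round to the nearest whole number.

Map distances give recombination frequencies of 0.203 and 0.198 for the two intervals.
With interference 0.54 (so coincidence = 0.46), expected double-crossover frequency = 0.203 × 0.198 × 0.46 = 0.01849.
Expected number = 0.01849 × 2500 = 46.22 ≈ 46.

46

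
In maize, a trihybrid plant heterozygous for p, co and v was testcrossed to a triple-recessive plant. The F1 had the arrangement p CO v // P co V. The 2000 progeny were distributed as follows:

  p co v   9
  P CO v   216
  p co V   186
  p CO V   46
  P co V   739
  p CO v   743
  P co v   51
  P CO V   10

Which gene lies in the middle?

co

The two rarest classes, p co v and P CO V, are the double crossovers. Comparing them with the parentals, only the co allele has switched, so co is the middle locus and the order is v – co – p.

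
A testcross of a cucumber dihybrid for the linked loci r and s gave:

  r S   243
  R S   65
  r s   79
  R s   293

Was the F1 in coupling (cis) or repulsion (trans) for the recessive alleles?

trans

The two most frequent classes are R s (293) and r S (243); these are the parental (non-recombinant) types.
So the F1 carried R s on one chromosome and r S on the other — the recessive alleles are on opposite chromosomes (trans / repulsion).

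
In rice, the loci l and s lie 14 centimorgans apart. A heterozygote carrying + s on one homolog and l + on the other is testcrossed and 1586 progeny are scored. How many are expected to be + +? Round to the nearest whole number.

A map distance of 14 centimorgans corresponds to a recombination frequency of 0.140.
The F1 is + s / l +, so + + is a recombinant gamete class with expected frequency r/2 = 0.140/2 = 0.0700.
Expected number = 0.0700 × 1586 = 111.02 ≈ 111.

111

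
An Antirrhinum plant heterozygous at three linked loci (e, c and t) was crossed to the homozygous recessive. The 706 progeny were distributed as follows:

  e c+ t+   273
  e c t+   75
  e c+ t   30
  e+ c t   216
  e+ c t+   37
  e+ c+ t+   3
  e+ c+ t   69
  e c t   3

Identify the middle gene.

e

The two most frequent reciprocal classes, e+ c t and e c+ t+, are the parental types, so the F1 was e+ c t / e c+ t+.
The two rarest classes, e c t and e+ c+ t+, are the double crossovers. Comparing them with the parentals, only the e allele has switched, so e is the middle locus and the order is c – e – t.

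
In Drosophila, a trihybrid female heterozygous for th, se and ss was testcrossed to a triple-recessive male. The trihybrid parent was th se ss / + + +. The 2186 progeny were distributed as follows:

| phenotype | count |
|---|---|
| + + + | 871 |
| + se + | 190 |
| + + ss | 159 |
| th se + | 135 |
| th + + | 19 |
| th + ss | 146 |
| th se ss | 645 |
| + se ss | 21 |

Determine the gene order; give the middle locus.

th

The two rarest classes, + se ss and th + +, are the double crossovers. Comparing them with the parentals, only the th allele has switched, so th is the middle locus and the order is se – th – ss.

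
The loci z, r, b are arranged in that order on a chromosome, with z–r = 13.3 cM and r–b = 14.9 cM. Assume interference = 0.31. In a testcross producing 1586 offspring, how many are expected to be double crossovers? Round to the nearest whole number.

Map distances give recombination frequencies of 0.133 and 0.149 for the two intervals.
With interference 0.31 (so coincidence = 0.69), expected double-crossover frequency = 0.133 × 0.149 × 0.69 = 0.01367.
Expected number = 0.01367 × 1586 = 21.69 ≈ 22.

22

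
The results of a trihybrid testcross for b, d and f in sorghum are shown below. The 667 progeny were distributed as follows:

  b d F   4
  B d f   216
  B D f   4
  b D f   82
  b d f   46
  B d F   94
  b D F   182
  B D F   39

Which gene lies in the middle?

d

The two most frequent reciprocal classes, B d f and b D F, are the parental types, so the F1 was B d f / b D F.
The two rarest classes, B D f and b d F, are the double crossovers. Comparing them with the parentals, only the d allele has switched, so d is the middle locus and the order is f – d – b.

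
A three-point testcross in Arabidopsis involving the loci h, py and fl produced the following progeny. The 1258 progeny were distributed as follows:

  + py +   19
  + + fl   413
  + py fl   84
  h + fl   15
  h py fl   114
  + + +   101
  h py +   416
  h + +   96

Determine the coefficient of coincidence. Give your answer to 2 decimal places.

The two most frequent reciprocal classes, + + fl and h py +, are the parental types, so the F1 was + + fl / h py +.
The two rarest classes, h + fl and + py +, are the double crossovers. Comparing them with the parentals, only the h allele has switched, so h is the middle locus and the order is py – h – fl.
py–h: (180 + 34)/1258 = 0.1701; h–fl: (215 + 34)/1258 = 0.1979.
Expected DCO frequency = 0.1701 × 0.1979 ≈ 0.03366; observed = 34/1258 ≈ 0.02703.
Coefficient of coincidence = 0.02703/0.03366 ≈ 0.80.

0.80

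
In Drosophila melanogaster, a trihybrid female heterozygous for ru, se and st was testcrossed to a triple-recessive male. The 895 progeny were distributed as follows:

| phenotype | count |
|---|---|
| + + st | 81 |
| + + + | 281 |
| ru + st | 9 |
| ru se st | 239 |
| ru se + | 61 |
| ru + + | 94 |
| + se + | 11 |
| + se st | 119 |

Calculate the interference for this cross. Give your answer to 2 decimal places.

0.53

The two most frequent reciprocal classes, + + + and ru se st, are the parental types, so the F1 was + + + / ru se st.
The two rarest classes, + se + and ru + st, are the double crossovers. Comparing them with the parentals, only the se allele has switched, so se is the middle locus and the order is ru – se – st.
ru–se: (213 + 20)/895 = 0.2603; se–st: (142 + 20)/895 = 0.1810.
Expected DCO frequency = 0.2603 × 0.1810 ≈ 0.04711; observed = 20/895 ≈ 0.02235.
Coefficient of coincidence = 0.02235/0.04711 ≈ 0.47; interference = 1 − 0.47 = 0.53.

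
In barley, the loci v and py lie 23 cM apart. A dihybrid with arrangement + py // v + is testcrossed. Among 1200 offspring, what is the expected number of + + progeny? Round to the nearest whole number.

138

A map distance of 23 cM corresponds to a recombination frequency of 0.230.
The F1 is + py / v +, so + + is a recombinant gamete class with expected frequency r/2 = 0.230/2 = 0.1150.
Expected number = 0.1150 × 1200 = 138.00 ≈ 138.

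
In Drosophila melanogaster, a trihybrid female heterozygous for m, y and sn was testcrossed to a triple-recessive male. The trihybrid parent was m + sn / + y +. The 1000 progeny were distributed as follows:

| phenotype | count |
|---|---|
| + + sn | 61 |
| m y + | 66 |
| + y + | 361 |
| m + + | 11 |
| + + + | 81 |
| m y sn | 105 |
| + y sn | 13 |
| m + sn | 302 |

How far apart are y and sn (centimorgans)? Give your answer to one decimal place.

The two rarest classes, m + + and + y sn, are the double crossovers. Comparing them with the parentals, only the sn allele has switched, so sn is the middle locus and the order is m – sn – y.
Crossovers in the sn–y interval produce the single-crossover classes m y sn and + + + (105 + 81 = 186) plus the double crossovers (24).
RF(sn–y) = (186 + 24) / 1000 = 210/1000 = 0.2100 → 21.0 centimorgans.

21.0 centimorgans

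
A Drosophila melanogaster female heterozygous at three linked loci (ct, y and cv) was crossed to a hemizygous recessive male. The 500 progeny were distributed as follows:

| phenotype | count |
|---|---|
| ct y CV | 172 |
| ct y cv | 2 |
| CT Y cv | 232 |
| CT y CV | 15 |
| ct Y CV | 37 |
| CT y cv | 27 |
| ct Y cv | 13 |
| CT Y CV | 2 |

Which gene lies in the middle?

cv

The two most frequent reciprocal classes, CT Y cv and ct y CV, are the parental types, so the F1 was CT Y cv / ct y CV.
The two rarest classes, CT Y CV and ct y cv, are the double crossovers. Comparing them with the parentals, only the cv allele has switched, so cv is the middle locus and the order is ct – cv – y.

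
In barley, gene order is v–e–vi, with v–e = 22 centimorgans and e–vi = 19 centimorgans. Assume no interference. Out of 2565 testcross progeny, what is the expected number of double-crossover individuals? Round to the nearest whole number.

107

Map distances give recombination frequencies of 0.220 and 0.190 for the two intervals.
With no interference, expected double-crossover frequency = 0.220 × 0.190 = 0.04180.
Expected number = 0.04180 × 2565 = 107.22 ≈ 107.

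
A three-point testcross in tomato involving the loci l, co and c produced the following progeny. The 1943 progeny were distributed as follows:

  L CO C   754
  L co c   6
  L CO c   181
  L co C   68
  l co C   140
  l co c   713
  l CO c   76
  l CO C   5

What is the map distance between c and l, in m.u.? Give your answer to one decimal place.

17.1 m.u.

The two most frequent reciprocal classes, L CO C and l co c, are the parental types, so the F1 was L CO C / l co c.
The two rarest classes, l CO C and L co c, are the double crossovers. Comparing them with the parentals, only the l allele has switched, so l is the middle locus and the order is co – l – c.
Crossovers in the l–c interval produce the single-crossover classes L CO c and l co C (181 + 140 = 321) plus the double crossovers (11).
RF(l–c) = (321 + 11) / 1943 = 332/1943 = 0.1709 → 17.1 m.u.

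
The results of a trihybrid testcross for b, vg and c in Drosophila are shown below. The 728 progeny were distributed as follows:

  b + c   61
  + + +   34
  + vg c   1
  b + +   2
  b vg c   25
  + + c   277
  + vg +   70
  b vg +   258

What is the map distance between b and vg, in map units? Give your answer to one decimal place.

18.4 map units

The two most frequent reciprocal classes, + + c and b vg +, are the parental types, so the F1 was + + c / b vg +.
The two rarest classes, + vg c and b + +, are the double crossovers. Comparing them with the parentals, only the vg allele has switched, so vg is the middle locus and the order is b – vg – c.
Crossovers in the b–vg interval produce the single-crossover classes b + c and + vg + (61 + 70 = 131) plus the double crossovers (3).
RF(b–vg) = (131 + 3) / 728 = 134/728 = 0.1841 → 18.4 map units.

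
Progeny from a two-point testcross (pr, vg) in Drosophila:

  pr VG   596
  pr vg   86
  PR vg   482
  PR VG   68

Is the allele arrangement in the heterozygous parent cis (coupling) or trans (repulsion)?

The two most frequent classes are PR vg (482) and pr VG (596); these are the parental (non-recombinant) types.
So the F1 carried PR vg on one chromosome and pr VG on the other — the recessive alleles are on opposite chromosomes (trans / repulsion).

trans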